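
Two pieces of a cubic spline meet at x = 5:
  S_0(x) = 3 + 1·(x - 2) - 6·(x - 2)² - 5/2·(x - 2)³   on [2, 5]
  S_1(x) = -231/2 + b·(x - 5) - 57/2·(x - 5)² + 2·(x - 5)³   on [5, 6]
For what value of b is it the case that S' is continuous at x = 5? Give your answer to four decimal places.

S_0'(x) = 1 - 12·(x - 2) - 15/2·(x - 2)², so S_0'(5) = -205/2. On the right, S_1'(5) = b, so b = -205/2.

-102.5000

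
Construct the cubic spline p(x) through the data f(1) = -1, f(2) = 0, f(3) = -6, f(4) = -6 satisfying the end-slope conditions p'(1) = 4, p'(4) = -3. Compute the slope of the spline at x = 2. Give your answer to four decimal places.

-4.0667

Write M_i for p''(x_i). With h_i = 1, 1, 1 and divided differences Δ_i = 1, -6, 0, the continuity of p' gives the tridiagonal system
  1·M_0 + 4·M_1 + 1·M_2 = 6(Δ_1 - Δ_0) = -42
  1·M_1 + 4·M_2 + 1·M_3 = 6(Δ_2 - Δ_1) = 36
Clamped end conditions give two more equations: 2h_0·M_0 + h_0·M_1 = 6(Δ_0 - p'(1)) = -18 and h_2·M_2 + 2h_2·M_3 = 6(p'(4) - Δ_2) = -18.
Solving: M_0 = -28/15, M_1 = -214/15, M_2 = 254/15, M_3 = -262/15.
On [2, 3], p'(x) = b_1 + 2c_1·(x - 2) + 3d_1·(x - 2)² with b_1 = Δ_1 - h_1(2M_1 + M_2)/6 = -61/15, c_1 = M_1/2 = -107/15, d_1 = (M_2 - M_1)/(6h_1) = 26/5. So p'(2) = -61/15.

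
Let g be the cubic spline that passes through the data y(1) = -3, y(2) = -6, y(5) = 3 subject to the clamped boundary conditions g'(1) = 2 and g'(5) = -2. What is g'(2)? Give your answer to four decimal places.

Write m_i for g''(x_i). With h_i = 1, 3 and divided differences Δ_i = -3, 3, the continuity of g' gives the tridiagonal system
  1·m_0 + 8·m_1 + 3·m_2 = 6(Δ_1 - Δ_0) = 36
Clamped end conditions give two more equations: 2h_0·m_0 + h_0·m_1 = 6(Δ_0 - g'(1)) = -30 and h_1·m_1 + 2h_1·m_2 = 6(g'(5) - Δ_1) = -30.
Forward elimination and back-substitution give m_0 = -41/2, m_1 = 11, m_2 = -21/2.
On [2, 5], g'(t) = b_1 + 2c_1·(t - 2) + 3d_1·(t - 2)² with b_1 = Δ_1 - h_1(2m_1 + m_2)/6 = -11/4, c_1 = m_1/2 = 11/2, d_1 = (m_2 - m_1)/(6h_1) = -43/36. So g'(2) = -11/4.

-2.7500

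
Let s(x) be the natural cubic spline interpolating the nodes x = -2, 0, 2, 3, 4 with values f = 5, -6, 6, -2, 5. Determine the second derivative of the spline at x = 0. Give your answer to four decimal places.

14.5179

Write σ_i for s''(x_i). With h_i = 2, 2, 1, 1 and divided differences Δ_i = -11/2, 6, -8, 7, the continuity of s' gives the tridiagonal system
  2·σ_0 + 8·σ_1 + 2·σ_2 = 6(Δ_1 - Δ_0) = 69
  2·σ_1 + 6·σ_2 + 1·σ_3 = 6(Δ_2 - Δ_1) = -84
  1·σ_2 + 4·σ_3 + 1·σ_4 = 6(Δ_3 - Δ_2) = 90
Natural end conditions: σ_0 = σ_4 = 0.
Hence σ_0 = 0, σ_1 = 813/56, σ_2 = -165/7, σ_3 = 795/28, σ_4 = 0.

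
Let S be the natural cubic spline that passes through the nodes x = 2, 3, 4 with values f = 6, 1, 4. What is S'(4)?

5

Write m_i for S''(x_i). With h_i = 1, 1 and divided differences Δ_i = -5, 3, the continuity of S' gives the tridiagonal system
  1·m_0 + 4·m_1 + 1·m_2 = 6(Δ_1 - Δ_0) = 48
Natural end conditions: m_0 = m_2 = 0.
Hence m_0 = 0, m_1 = 12, m_2 = 0.
On [3, 4], S'(x) = b_1 + 2c_1·(x - 3) + 3d_1·(x - 3)² with b_1 = Δ_1 - h_1(2m_1 + m_2)/6 = -1, c_1 = m_1/2 = 6, d_1 = (m_2 - m_1)/(6h_1) = -2. So S'(4) = 5.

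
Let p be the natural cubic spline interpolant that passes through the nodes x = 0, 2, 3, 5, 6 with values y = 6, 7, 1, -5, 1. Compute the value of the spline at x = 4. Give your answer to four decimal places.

-4.4597

Write M_i for p''(x_i). With h_i = 2, 1, 2, 1 and divided differences Δ_i = 1/2, -6, -3, 6, the continuity of p' gives the tridiagonal system
  2·M_0 + 6·M_1 + 1·M_2 = 6(Δ_1 - Δ_0) = -39
  1·M_1 + 6·M_2 + 2·M_3 = 6(Δ_2 - Δ_1) = 18
  2·M_2 + 6·M_3 + 1·M_4 = 6(Δ_3 - Δ_2) = 54
Natural end conditions: M_0 = M_4 = 0.
Solving: M_0 = 0, M_1 = -208/31, M_2 = 39/31, M_3 = 266/31, M_4 = 0.
On [3, 5], p(x) = 1 - 623/93·(x - 3) + 39/62·(x - 3)² + 227/372·(x - 3)³.
With (x - 3) = 1: p(4) = -553/124.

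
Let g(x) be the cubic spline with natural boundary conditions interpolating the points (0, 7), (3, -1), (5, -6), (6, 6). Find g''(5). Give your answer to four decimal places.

With σ_i denoting the second derivative at x_i, h_i = 3, 2, 1, and Δ_i = (y_(i+1) − y_i)/h_i = -8/3, -5/2, 12:
  3·σ_0 + 10·σ_1 + 2·σ_2 = 6(Δ_1 - Δ_0) = 1
  2·σ_1 + 6·σ_2 + 1·σ_3 = 6(Δ_2 - Δ_1) = 87
Natural end conditions: σ_0 = σ_3 = 0.
Hence σ_0 = 0, σ_1 = -3, σ_2 = 31/2, σ_3 = 0.

15.5000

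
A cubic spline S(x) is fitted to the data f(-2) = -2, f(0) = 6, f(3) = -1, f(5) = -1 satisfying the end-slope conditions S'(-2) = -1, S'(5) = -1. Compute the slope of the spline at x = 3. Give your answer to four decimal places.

Write M_i for S''(x_i). With h_i = 2, 3, 2 and divided differences Δ_i = 4, -7/3, 0, the continuity of S' gives the tridiagonal system
  2·M_0 + 10·M_1 + 3·M_2 = 6(Δ_1 - Δ_0) = -38
  3·M_1 + 10·M_2 + 2·M_3 = 6(Δ_2 - Δ_1) = 14
Clamped end conditions give two more equations: 2h_0·M_0 + h_0·M_1 = 6(Δ_0 - S'(-2)) = 30 and h_2·M_2 + 2h_2·M_3 = 6(S'(5) - Δ_2) = -6.
Forward elimination and back-substitution give M_0 = 67/6, M_1 = -22/3, M_2 = 13/3, M_3 = -11/3.
On [3, 5], S'(x) = b_2 + 2c_2·(x - 3) + 3d_2·(x - 3)² with b_2 = Δ_2 - h_2(2M_2 + M_3)/6 = -5/3, c_2 = M_2/2 = 13/6, d_2 = (M_3 - M_2)/(6h_2) = -2/3. So S'(3) = -5/3.

-1.6667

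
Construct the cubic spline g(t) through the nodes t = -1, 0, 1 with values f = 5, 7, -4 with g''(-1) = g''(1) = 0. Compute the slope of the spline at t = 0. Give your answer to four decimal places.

Let m_i = g''(x_i). Step sizes h_i = 1, 1; slopes of the chords Δ_i = (y_(i+1) - y_i)/h_i = 2, -11.
  1·m_0 + 4·m_1 + 1·m_2 = 6(Δ_1 - Δ_0) = -78
Natural end conditions: m_0 = m_2 = 0.
Forward elimination and back-substitution give m_0 = 0, m_1 = -39/2, m_2 = 0.
On [0, 1], g'(t) = b_1 + 2c_1·t + 3d_1·t² with b_1 = Δ_1 - h_1(2m_1 + m_2)/6 = -9/2, c_1 = m_1/2 = -39/4, d_1 = (m_2 - m_1)/(6h_1) = 13/4. So g'(0) = -9/2.

-4.5000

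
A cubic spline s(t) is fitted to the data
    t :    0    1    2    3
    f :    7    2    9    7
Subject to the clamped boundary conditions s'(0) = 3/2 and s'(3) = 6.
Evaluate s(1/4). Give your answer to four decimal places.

Put m_i = s'' at the i-th knot. Here h = (1, 1, 1) and Δ = (-5, 7, -2), so the interior equations h_(i-1)·m_(i-1) + 2(h_(i-1)+h_i)·m_i + h_i·m_(i+1) = 6(Δ_i − Δ_(i-1)) read
  1·m_0 + 4·m_1 + 1·m_2 = 6(Δ_1 - Δ_0) = 72
  1·m_1 + 4·m_2 + 1·m_3 = 6(Δ_2 - Δ_1) = -54
Clamped end conditions give two more equations: 2h_0·m_0 + h_0·m_1 = 6(Δ_0 - s'(0)) = -39 and h_2·m_2 + 2h_2·m_3 = 6(s'(3) - Δ_2) = 48.
Forward elimination and back-substitution give m_0 = -186/5, m_1 = 177/5, m_2 = -162/5, m_3 = 201/5.
On [0, 1], s(t) = 7 + 3/2·t - 93/5·t² + 121/10·t³.
With t = 1/4: s(1/4) = 4097/640.

6.4016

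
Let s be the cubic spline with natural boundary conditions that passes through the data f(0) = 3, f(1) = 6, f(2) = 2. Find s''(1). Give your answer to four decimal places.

-10.5000

Put σ_i = s'' at the i-th knot. Here h = (1, 1) and Δ = (3, -4), so the interior equations h_(i-1)·σ_(i-1) + 2(h_(i-1)+h_i)·σ_i + h_i·σ_(i+1) = 6(Δ_i − Δ_(i-1)) read
  1·σ_0 + 4·σ_1 + 1·σ_2 = 6(Δ_1 - Δ_0) = -42
Natural end conditions: σ_0 = σ_2 = 0.
Hence σ_0 = 0, σ_1 = -21/2, σ_2 = 0.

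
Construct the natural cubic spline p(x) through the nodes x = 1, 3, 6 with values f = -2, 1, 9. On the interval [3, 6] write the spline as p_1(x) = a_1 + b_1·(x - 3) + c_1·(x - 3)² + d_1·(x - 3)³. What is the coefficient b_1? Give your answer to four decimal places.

Put m_i = p'' at the i-th knot. Here h = (2, 3) and Δ = (3/2, 8/3), so the interior equations h_(i-1)·m_(i-1) + 2(h_(i-1)+h_i)·m_i + h_i·m_(i+1) = 6(Δ_i − Δ_(i-1)) read
  2·m_0 + 10·m_1 + 3·m_2 = 6(Δ_1 - Δ_0) = 7
Natural end conditions: m_0 = m_2 = 0.
Hence m_0 = 0, m_1 = 7/10, m_2 = 0.
On [3, 6], with p_1(x) = a_1 + b_1·(x - 3) + c_1·(x - 3)² + d_1·(x - 3)³: c_1 = m_1/2 = 7/20, d_1 = (m_2 - m_1)/(6h_1) = -7/180, b_1 = Δ_1 - h_1(2m_1 + m_2)/6 = 59/30.

1.9667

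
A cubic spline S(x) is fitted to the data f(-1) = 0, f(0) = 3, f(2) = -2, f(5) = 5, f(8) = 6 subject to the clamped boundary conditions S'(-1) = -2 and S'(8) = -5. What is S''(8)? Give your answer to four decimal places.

-4.7546

Put M_i = S'' at the i-th knot. Here h = (1, 2, 3, 3) and Δ = (3, -5/2, 7/3, 1/3), so the interior equations h_(i-1)·M_(i-1) + 2(h_(i-1)+h_i)·M_i + h_i·M_(i+1) = 6(Δ_i − Δ_(i-1)) read
  1·M_0 + 6·M_1 + 2·M_2 = 6(Δ_1 - Δ_0) = -33
  2·M_1 + 10·M_2 + 3·M_3 = 6(Δ_2 - Δ_1) = 29
  3·M_2 + 12·M_3 + 3·M_4 = 6(Δ_3 - Δ_2) = -12
Clamped end conditions give two more equations: 2h_0·M_0 + h_0·M_1 = 6(Δ_0 - S'(-1)) = 30 and h_3·M_3 + 2h_3·M_4 = 6(S'(8) - Δ_3) = -32.
Hence M_0 = 2197/108, M_1 = -577/54, M_2 = 1163/216, M_3 = -125/108, M_4 = -1027/216.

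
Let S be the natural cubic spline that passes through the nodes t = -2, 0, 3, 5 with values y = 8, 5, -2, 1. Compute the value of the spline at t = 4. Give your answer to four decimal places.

-1.1731

Let M_i = S''(x_i). Step sizes h_i = 2, 3, 2; slopes of the chords Δ_i = (y_(i+1) - y_i)/h_i = -3/2, -7/3, 3/2.
  2·M_0 + 10·M_1 + 3·M_2 = 6(Δ_1 - Δ_0) = -5
  3·M_1 + 10·M_2 + 2·M_3 = 6(Δ_2 - Δ_1) = 23
Natural end conditions: M_0 = M_3 = 0.
Forward elimination and back-substitution give M_0 = 0, M_1 = -17/13, M_2 = 35/13, M_3 = 0.
On [3, 5], S(t) = -2 - 23/78·(t - 3) + 35/26·(t - 3)² - 35/156·(t - 3)³.
With (t - 3) = 1: S(4) = -61/52.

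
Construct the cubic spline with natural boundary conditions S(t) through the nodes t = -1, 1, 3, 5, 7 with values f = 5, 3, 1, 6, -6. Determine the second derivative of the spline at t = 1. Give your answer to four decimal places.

Write M_i for S''(x_i). With h_i = 2, 2, 2, 2 and divided differences Δ_i = -1, -1, 5/2, -6, the continuity of S' gives the tridiagonal system
  2·M_0 + 8·M_1 + 2·M_2 = 6(Δ_1 - Δ_0) = 0
  2·M_1 + 8·M_2 + 2·M_3 = 6(Δ_2 - Δ_1) = 21
  2·M_2 + 8·M_3 + 2·M_4 = 6(Δ_3 - Δ_2) = -51
Natural end conditions: M_0 = M_4 = 0.
Solving: M_0 = 0, M_1 = -135/112, M_2 = 135/28, M_3 = -849/112, M_4 = 0.

-1.2054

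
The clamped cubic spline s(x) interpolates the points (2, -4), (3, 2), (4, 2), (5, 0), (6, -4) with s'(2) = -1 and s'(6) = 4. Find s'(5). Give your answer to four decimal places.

Let σ_i = s''(x_i). Step sizes h_i = 1, 1, 1, 1; slopes of the chords Δ_i = (y_(i+1) - y_i)/h_i = 6, 0, -2, -4.
  1·σ_0 + 4·σ_1 + 1·σ_2 = 6(Δ_1 - Δ_0) = -36
  1·σ_1 + 4·σ_2 + 1·σ_3 = 6(Δ_2 - Δ_1) = -12
  1·σ_2 + 4·σ_3 + 1·σ_4 = 6(Δ_3 - Δ_2) = -12
Clamped end conditions give two more equations: 2h_0·σ_0 + h_0·σ_1 = 6(Δ_0 - s'(2)) = 42 and h_3·σ_3 + 2h_3·σ_4 = 6(s'(6) - Δ_3) = 48.
Solving: σ_0 = 119/4, σ_1 = -35/2, σ_2 = 17/4, σ_3 = -23/2, σ_4 = 119/4.
On [5, 6], s'(x) = b_3 + 2c_3·(x - 5) + 3d_3·(x - 5)² with b_3 = Δ_3 - h_3(2σ_3 + σ_4)/6 = -41/8, c_3 = σ_3/2 = -23/4, d_3 = (σ_4 - σ_3)/(6h_3) = 55/8. So s'(5) = -41/8.

-5.1250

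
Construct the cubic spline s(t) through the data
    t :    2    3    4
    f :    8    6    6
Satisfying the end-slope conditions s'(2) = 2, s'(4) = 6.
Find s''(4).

17

Let M_i = s''(x_i). Step sizes h_i = 1, 1; slopes of the chords Δ_i = (y_(i+1) - y_i)/h_i = -2, 0.
  1·M_0 + 4·M_1 + 1·M_2 = 6(Δ_1 - Δ_0) = 12
Clamped end conditions give two more equations: 2h_0·M_0 + h_0·M_1 = 6(Δ_0 - s'(2)) = -24 and h_1·M_1 + 2h_1·M_2 = 6(s'(4) - Δ_1) = 36.
Solving the tridiagonal system: M_0 = -13, M_1 = 2, M_2 = 17.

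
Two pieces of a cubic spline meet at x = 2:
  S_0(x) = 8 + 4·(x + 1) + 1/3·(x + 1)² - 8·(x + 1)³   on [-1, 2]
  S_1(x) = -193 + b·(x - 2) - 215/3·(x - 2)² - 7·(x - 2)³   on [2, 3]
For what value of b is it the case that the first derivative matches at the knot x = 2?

S_0'(x) = 4 + 2/3·(x + 1) - 24·(x + 1)², so S_0'(2) = -210. On the right, S_1'(2) = b, so b = -210.

-210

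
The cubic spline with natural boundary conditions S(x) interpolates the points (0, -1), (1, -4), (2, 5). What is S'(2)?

12

Put M_i = S'' at the i-th knot. Here h = (1, 1) and Δ = (-3, 9), so the interior equations h_(i-1)·M_(i-1) + 2(h_(i-1)+h_i)·M_i + h_i·M_(i+1) = 6(Δ_i − Δ_(i-1)) read
  1·M_0 + 4·M_1 + 1·M_2 = 6(Δ_1 - Δ_0) = 72
Natural end conditions: M_0 = M_2 = 0.
Hence M_0 = 0, M_1 = 18, M_2 = 0.
On [1, 2], S'(x) = b_1 + 2c_1·(x - 1) + 3d_1·(x - 1)² with b_1 = Δ_1 - h_1(2M_1 + M_2)/6 = 3, c_1 = M_1/2 = 9, d_1 = (M_2 - M_1)/(6h_1) = -3. So S'(2) = 12.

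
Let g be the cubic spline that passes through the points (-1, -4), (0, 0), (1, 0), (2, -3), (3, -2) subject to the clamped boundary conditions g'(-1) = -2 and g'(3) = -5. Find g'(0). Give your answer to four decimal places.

4.3750

With m_i denoting the second derivative at x_i, h_i = 1, 1, 1, 1, and Δ_i = (y_(i+1) − y_i)/h_i = 4, 0, -3, 1:
  1·m_0 + 4·m_1 + 1·m_2 = 6(Δ_1 - Δ_0) = -24
  1·m_1 + 4·m_2 + 1·m_3 = 6(Δ_2 - Δ_1) = -18
  1·m_2 + 4·m_3 + 1·m_4 = 6(Δ_3 - Δ_2) = 24
Clamped end conditions give two more equations: 2h_0·m_0 + h_0·m_1 = 6(Δ_0 - g'(-1)) = 36 and h_3·m_3 + 2h_3·m_4 = 6(g'(3) - Δ_3) = -36.
Forward elimination and back-substitution give m_0 = 93/4, m_1 = -21/2, m_2 = -21/4, m_3 = 27/2, m_4 = -99/4.
On [0, 1], g'(x) = b_1 + 2c_1·x + 3d_1·x² with b_1 = Δ_1 - h_1(2m_1 + m_2)/6 = 35/8, c_1 = m_1/2 = -21/4, d_1 = (m_2 - m_1)/(6h_1) = 7/8. So g'(0) = 35/8.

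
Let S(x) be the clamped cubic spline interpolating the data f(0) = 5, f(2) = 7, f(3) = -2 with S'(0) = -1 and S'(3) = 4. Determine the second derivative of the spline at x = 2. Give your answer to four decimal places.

Let σ_i = S''(x_i). Step sizes h_i = 2, 1; slopes of the chords Δ_i = (y_(i+1) - y_i)/h_i = 1, -9.
  2·σ_0 + 6·σ_1 + 1·σ_2 = 6(Δ_1 - Δ_0) = -60
Clamped end conditions give two more equations: 2h_0·σ_0 + h_0·σ_1 = 6(Δ_0 - S'(0)) = 12 and h_1·σ_1 + 2h_1·σ_2 = 6(S'(3) - Δ_1) = 78.
Forward elimination and back-substitution give σ_0 = 44/3, σ_1 = -70/3, σ_2 = 152/3.

-23.3333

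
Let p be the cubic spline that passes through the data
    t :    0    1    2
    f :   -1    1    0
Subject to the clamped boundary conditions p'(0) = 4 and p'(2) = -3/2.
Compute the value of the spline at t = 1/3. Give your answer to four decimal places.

With M_i denoting the second derivative at x_i, h_i = 1, 1, and Δ_i = (y_(i+1) − y_i)/h_i = 2, -1:
  1·M_0 + 4·M_1 + 1·M_2 = 6(Δ_1 - Δ_0) = -18
Clamped end conditions give two more equations: 2h_0·M_0 + h_0·M_1 = 6(Δ_0 - p'(0)) = -12 and h_1·M_1 + 2h_1·M_2 = 6(p'(2) - Δ_1) = -3.
Solving: M_0 = -17/4, M_1 = -7/2, M_2 = 1/4.
On [0, 1], p(t) = -1 + 4·t - 17/8·t² + 1/8·t³.
With t = 1/3: p(1/3) = 11/108.

0.1019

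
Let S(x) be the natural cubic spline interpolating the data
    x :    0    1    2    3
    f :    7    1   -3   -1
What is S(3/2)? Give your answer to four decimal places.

-1.6000

Write M_i for S''(x_i). With h_i = 1, 1, 1 and divided differences Δ_i = -6, -4, 2, the continuity of S' gives the tridiagonal system
  1·M_0 + 4·M_1 + 1·M_2 = 6(Δ_1 - Δ_0) = 12
  1·M_1 + 4·M_2 + 1·M_3 = 6(Δ_2 - Δ_1) = 36
Natural end conditions: M_0 = M_3 = 0.
Solving: M_0 = 0, M_1 = 4/5, M_2 = 44/5, M_3 = 0.
On [1, 2], S(x) = 1 - 86/15·(x - 1) + 2/5·(x - 1)² + 4/3·(x - 1)³.
With (x - 1) = 1/2: S(3/2) = -8/5.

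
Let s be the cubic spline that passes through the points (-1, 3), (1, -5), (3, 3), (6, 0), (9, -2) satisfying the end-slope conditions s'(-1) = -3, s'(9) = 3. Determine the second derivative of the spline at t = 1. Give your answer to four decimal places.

8.6857

Write m_i for s''(x_i). With h_i = 2, 2, 3, 3 and divided differences Δ_i = -4, 4, -1, -2/3, the continuity of s' gives the tridiagonal system
  2·m_0 + 8·m_1 + 2·m_2 = 6(Δ_1 - Δ_0) = 48
  2·m_1 + 10·m_2 + 3·m_3 = 6(Δ_2 - Δ_1) = -30
  3·m_2 + 12·m_3 + 3·m_4 = 6(Δ_3 - Δ_2) = 2
Clamped end conditions give two more equations: 2h_0·m_0 + h_0·m_1 = 6(Δ_0 - s'(-1)) = -6 and h_3·m_3 + 2h_3·m_4 = 6(s'(9) - Δ_3) = 22.
Forward elimination and back-substitution give m_0 = -409/70, m_1 = 304/35, m_2 = -49/10, m_3 = 19/35, m_4 = 713/210.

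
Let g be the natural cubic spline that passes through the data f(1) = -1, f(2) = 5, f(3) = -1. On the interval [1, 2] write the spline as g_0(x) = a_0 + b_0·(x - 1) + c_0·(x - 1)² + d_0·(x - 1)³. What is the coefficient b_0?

9

Let σ_i = g''(x_i). Step sizes h_i = 1, 1; slopes of the chords Δ_i = (y_(i+1) - y_i)/h_i = 6, -6.
  1·σ_0 + 4·σ_1 + 1·σ_2 = 6(Δ_1 - Δ_0) = -72
Natural end conditions: σ_0 = σ_2 = 0.
Solving the tridiagonal system: σ_0 = 0, σ_1 = -18, σ_2 = 0.
On [1, 2], with g_0(x) = a_0 + b_0·(x - 1) + c_0·(x - 1)² + d_0·(x - 1)³: c_0 = σ_0/2 = 0, d_0 = (σ_1 - σ_0)/(6h_0) = -3, b_0 = Δ_0 - h_0(2σ_0 + σ_1)/6 = 9.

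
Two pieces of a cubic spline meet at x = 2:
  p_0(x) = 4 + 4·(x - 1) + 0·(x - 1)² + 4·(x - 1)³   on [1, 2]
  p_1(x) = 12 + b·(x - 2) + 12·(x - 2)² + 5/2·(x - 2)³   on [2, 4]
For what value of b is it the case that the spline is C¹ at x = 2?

16

p_0'(x) = 4 + 0·(x - 1) + 12·(x - 1)², so p_0'(2) = 16. On the right, p_1'(2) = b, so b = 16.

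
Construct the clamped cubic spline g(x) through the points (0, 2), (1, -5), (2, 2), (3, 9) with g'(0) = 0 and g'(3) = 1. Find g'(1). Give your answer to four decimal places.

Write M_i for g''(x_i). With h_i = 1, 1, 1 and divided differences Δ_i = -7, 7, 7, the continuity of g' gives the tridiagonal system
  1·M_0 + 4·M_1 + 1·M_2 = 6(Δ_1 - Δ_0) = 84
  1·M_1 + 4·M_2 + 1·M_3 = 6(Δ_2 - Δ_1) = 0
Clamped end conditions give two more equations: 2h_0·M_0 + h_0·M_1 = 6(Δ_0 - g'(0)) = -42 and h_2·M_2 + 2h_2·M_3 = 6(g'(3) - Δ_2) = -36.
Solving the tridiagonal system: M_0 = -548/15, M_1 = 466/15, M_2 = -56/15, M_3 = -242/15.
On [1, 2], g'(x) = b_1 + 2c_1·(x - 1) + 3d_1·(x - 1)² with b_1 = Δ_1 - h_1(2M_1 + M_2)/6 = -41/15, c_1 = M_1/2 = 233/15, d_1 = (M_2 - M_1)/(6h_1) = -29/5. So g'(1) = -41/15.

-2.7333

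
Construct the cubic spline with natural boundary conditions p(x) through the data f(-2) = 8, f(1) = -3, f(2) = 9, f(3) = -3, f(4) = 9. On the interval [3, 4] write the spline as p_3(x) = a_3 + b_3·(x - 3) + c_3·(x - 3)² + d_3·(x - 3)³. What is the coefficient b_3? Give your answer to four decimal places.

-4.4080

With σ_i denoting the second derivative at x_i, h_i = 3, 1, 1, 1, and Δ_i = (y_(i+1) − y_i)/h_i = -11/3, 12, -12, 12:
  3·σ_0 + 8·σ_1 + 1·σ_2 = 6(Δ_1 - Δ_0) = 94
  1·σ_1 + 4·σ_2 + 1·σ_3 = 6(Δ_2 - Δ_1) = -144
  1·σ_2 + 4·σ_3 + 1·σ_4 = 6(Δ_3 - Δ_2) = 144
Natural end conditions: σ_0 = σ_4 = 0.
Hence σ_0 = 0, σ_1 = 1065/58, σ_2 = -1534/29, σ_3 = 2855/58, σ_4 = 0.
On [3, 4], with p_3(x) = a_3 + b_3·(x - 3) + c_3·(x - 3)² + d_3·(x - 3)³: c_3 = σ_3/2 = 2855/116, d_3 = (σ_4 - σ_3)/(6h_3) = -2855/348, b_3 = Δ_3 - h_3(2σ_3 + σ_4)/6 = -767/174.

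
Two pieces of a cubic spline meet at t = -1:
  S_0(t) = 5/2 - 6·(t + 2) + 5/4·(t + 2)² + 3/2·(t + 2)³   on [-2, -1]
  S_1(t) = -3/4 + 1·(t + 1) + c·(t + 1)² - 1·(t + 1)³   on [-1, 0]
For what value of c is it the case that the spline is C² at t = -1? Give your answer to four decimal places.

S_0''(t) = 5/2 + 9·(t + 2), so S_0''(-1) = 23/2. On the right, S_1''(-1) = 2c, so c = 23/4.

5.7500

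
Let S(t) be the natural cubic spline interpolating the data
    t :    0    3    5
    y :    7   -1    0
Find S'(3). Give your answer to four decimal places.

-0.7667

Put σ_i = S'' at the i-th knot. Here h = (3, 2) and Δ = (-8/3, 1/2), so the interior equations h_(i-1)·σ_(i-1) + 2(h_(i-1)+h_i)·σ_i + h_i·σ_(i+1) = 6(Δ_i − Δ_(i-1)) read
  3·σ_0 + 10·σ_1 + 2·σ_2 = 6(Δ_1 - Δ_0) = 19
Natural end conditions: σ_0 = σ_2 = 0.
Forward elimination and back-substitution give σ_0 = 0, σ_1 = 19/10, σ_2 = 0.
On [3, 5], S'(t) = b_1 + 2c_1·(t - 3) + 3d_1·(t - 3)² with b_1 = Δ_1 - h_1(2σ_1 + σ_2)/6 = -23/30, c_1 = σ_1/2 = 19/20, d_1 = (σ_2 - σ_1)/(6h_1) = -19/120. So S'(3) = -23/30.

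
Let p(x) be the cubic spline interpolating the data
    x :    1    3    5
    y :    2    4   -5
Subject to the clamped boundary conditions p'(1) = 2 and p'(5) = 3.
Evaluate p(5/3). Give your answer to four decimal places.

Let σ_i = p''(x_i). Step sizes h_i = 2, 2; slopes of the chords Δ_i = (y_(i+1) - y_i)/h_i = 1, -9/2.
  2·σ_0 + 8·σ_1 + 2·σ_2 = 6(Δ_1 - Δ_0) = -33
Clamped end conditions give two more equations: 2h_0·σ_0 + h_0·σ_1 = 6(Δ_0 - p'(1)) = -6 and h_1·σ_1 + 2h_1·σ_2 = 6(p'(5) - Δ_1) = 45.
Solving: σ_0 = 23/8, σ_1 = -35/4, σ_2 = 125/8.
On [1, 3], p(x) = 2 + 2·(x - 1) + 23/16·(x - 1)² - 31/32·(x - 1)³.
With (x - 1) = 2/3: p(5/3) = 199/54.

3.6852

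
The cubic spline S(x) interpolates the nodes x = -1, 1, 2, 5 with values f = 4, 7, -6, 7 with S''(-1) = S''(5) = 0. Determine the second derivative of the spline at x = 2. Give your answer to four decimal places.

Let M_i = S''(x_i). Step sizes h_i = 2, 1, 3; slopes of the chords Δ_i = (y_(i+1) - y_i)/h_i = 3/2, -13, 13/3.
  2·M_0 + 6·M_1 + 1·M_2 = 6(Δ_1 - Δ_0) = -87
  1·M_1 + 8·M_2 + 3·M_3 = 6(Δ_2 - Δ_1) = 104
Natural end conditions: M_0 = M_3 = 0.
Hence M_0 = 0, M_1 = -800/47, M_2 = 711/47, M_3 = 0.

15.1277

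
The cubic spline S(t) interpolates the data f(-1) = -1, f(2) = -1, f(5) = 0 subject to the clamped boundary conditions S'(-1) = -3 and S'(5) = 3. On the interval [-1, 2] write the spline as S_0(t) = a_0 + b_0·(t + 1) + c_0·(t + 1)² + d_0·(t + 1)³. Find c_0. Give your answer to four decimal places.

1.9167

With σ_i denoting the second derivative at x_i, h_i = 3, 3, and Δ_i = (y_(i+1) − y_i)/h_i = 0, 1/3:
  3·σ_0 + 12·σ_1 + 3·σ_2 = 6(Δ_1 - Δ_0) = 2
Clamped end conditions give two more equations: 2h_0·σ_0 + h_0·σ_1 = 6(Δ_0 - S'(-1)) = 18 and h_1·σ_1 + 2h_1·σ_2 = 6(S'(5) - Δ_1) = 16.
Solving: σ_0 = 23/6, σ_1 = -5/3, σ_2 = 7/2.
On [-1, 2], with S_0(t) = a_0 + b_0·(t + 1) + c_0·(t + 1)² + d_0·(t + 1)³: c_0 = σ_0/2 = 23/12, d_0 = (σ_1 - σ_0)/(6h_0) = -11/36, b_0 = Δ_0 - h_0(2σ_0 + σ_1)/6 = -3.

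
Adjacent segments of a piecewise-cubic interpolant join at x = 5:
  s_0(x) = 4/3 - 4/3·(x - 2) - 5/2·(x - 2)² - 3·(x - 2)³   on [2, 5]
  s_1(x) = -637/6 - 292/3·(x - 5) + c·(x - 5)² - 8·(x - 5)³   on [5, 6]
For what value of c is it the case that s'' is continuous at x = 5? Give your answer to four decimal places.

s_0''(x) = -5 - 18·(x - 2), so s_0''(5) = -59. On the right, s_1''(5) = 2c, so c = -59/2.

-29.5000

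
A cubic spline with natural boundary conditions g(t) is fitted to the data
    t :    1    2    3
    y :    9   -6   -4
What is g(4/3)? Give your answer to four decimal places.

2.7407

With M_i denoting the second derivative at x_i, h_i = 1, 1, and Δ_i = (y_(i+1) − y_i)/h_i = -15, 2:
  1·M_0 + 4·M_1 + 1·M_2 = 6(Δ_1 - Δ_0) = 102
Natural end conditions: M_0 = M_2 = 0.
Solving: M_0 = 0, M_1 = 51/2, M_2 = 0.
On [1, 2], g(t) = 9 - 77/4·(t - 1) + 0·(t - 1)² + 17/4·(t - 1)³.
With (t - 1) = 1/3: g(4/3) = 74/27.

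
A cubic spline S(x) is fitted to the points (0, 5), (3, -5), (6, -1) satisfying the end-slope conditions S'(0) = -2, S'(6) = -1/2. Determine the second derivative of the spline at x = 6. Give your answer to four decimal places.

-3.9167

Put M_i = S'' at the i-th knot. Here h = (3, 3) and Δ = (-10/3, 4/3), so the interior equations h_(i-1)·M_(i-1) + 2(h_(i-1)+h_i)·M_i + h_i·M_(i+1) = 6(Δ_i − Δ_(i-1)) read
  3·M_0 + 12·M_1 + 3·M_2 = 6(Δ_1 - Δ_0) = 28
Clamped end conditions give two more equations: 2h_0·M_0 + h_0·M_1 = 6(Δ_0 - S'(0)) = -8 and h_1·M_1 + 2h_1·M_2 = 6(S'(6) - Δ_1) = -11.
Forward elimination and back-substitution give M_0 = -41/12, M_1 = 25/6, M_2 = -47/12.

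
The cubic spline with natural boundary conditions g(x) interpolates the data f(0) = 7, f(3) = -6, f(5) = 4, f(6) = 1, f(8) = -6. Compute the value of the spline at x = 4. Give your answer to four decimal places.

Put m_i = g'' at the i-th knot. Here h = (3, 2, 1, 2) and Δ = (-13/3, 5, -3, -7/2), so the interior equations h_(i-1)·m_(i-1) + 2(h_(i-1)+h_i)·m_i + h_i·m_(i+1) = 6(Δ_i − Δ_(i-1)) read
  3·m_0 + 10·m_1 + 2·m_2 = 6(Δ_1 - Δ_0) = 56
  2·m_1 + 6·m_2 + 1·m_3 = 6(Δ_2 - Δ_1) = -48
  1·m_2 + 6·m_3 + 2·m_4 = 6(Δ_3 - Δ_2) = -3
Natural end conditions: m_0 = m_4 = 0.
Solving the tridiagonal system: m_0 = 0, m_1 = 1265/163, m_2 = -1761/163, m_3 = 212/163, m_4 = 0.
On [3, 5], g(x) = -6 + 1676/489·(x - 3) + 1265/326·(x - 3)² - 1513/978·(x - 3)³.
With (x - 3) = 1: g(4) = -39/163.

-0.2393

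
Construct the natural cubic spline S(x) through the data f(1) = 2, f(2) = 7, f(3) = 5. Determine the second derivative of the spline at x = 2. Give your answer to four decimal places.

-10.5000

Let M_i = S''(x_i). Step sizes h_i = 1, 1; slopes of the chords Δ_i = (y_(i+1) - y_i)/h_i = 5, -2.
  1·M_0 + 4·M_1 + 1·M_2 = 6(Δ_1 - Δ_0) = -42
Natural end conditions: M_0 = M_2 = 0.
Solving: M_0 = 0, M_1 = -21/2, M_2 = 0.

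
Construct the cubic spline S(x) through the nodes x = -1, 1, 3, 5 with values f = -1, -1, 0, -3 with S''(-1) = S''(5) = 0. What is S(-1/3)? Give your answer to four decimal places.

Put m_i = S'' at the i-th knot. Here h = (2, 2, 2) and Δ = (0, 1/2, -3/2), so the interior equations h_(i-1)·m_(i-1) + 2(h_(i-1)+h_i)·m_i + h_i·m_(i+1) = 6(Δ_i − Δ_(i-1)) read
  2·m_0 + 8·m_1 + 2·m_2 = 6(Δ_1 - Δ_0) = 3
  2·m_1 + 8·m_2 + 2·m_3 = 6(Δ_2 - Δ_1) = -12
Natural end conditions: m_0 = m_3 = 0.
Hence m_0 = 0, m_1 = 4/5, m_2 = -17/10, m_3 = 0.
On [-1, 1], S(x) = -1 - 4/15·(x + 1) + 0·(x + 1)² + 1/15·(x + 1)³.
With (x + 1) = 2/3: S(-1/3) = -469/405.

-1.1580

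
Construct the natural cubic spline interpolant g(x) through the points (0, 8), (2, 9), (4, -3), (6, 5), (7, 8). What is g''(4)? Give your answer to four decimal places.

Let M_i = g''(x_i). Step sizes h_i = 2, 2, 2, 1; slopes of the chords Δ_i = (y_(i+1) - y_i)/h_i = 1/2, -6, 4, 3.
  2·M_0 + 8·M_1 + 2·M_2 = 6(Δ_1 - Δ_0) = -39
  2·M_1 + 8·M_2 + 2·M_3 = 6(Δ_2 - Δ_1) = 60
  2·M_2 + 6·M_3 + 1·M_4 = 6(Δ_3 - Δ_2) = -6
Natural end conditions: M_0 = M_4 = 0.
Hence M_0 = 0, M_1 = -15/2, M_2 = 21/2, M_3 = -9/2, M_4 = 0.

10.5000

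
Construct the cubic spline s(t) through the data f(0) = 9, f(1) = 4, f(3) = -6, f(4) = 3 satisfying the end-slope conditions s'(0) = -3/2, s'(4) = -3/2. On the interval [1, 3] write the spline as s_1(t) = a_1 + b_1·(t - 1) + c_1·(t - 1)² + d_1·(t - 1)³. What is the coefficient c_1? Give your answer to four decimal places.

With σ_i denoting the second derivative at x_i, h_i = 1, 2, 1, and Δ_i = (y_(i+1) − y_i)/h_i = -5, -5, 9:
  1·σ_0 + 6·σ_1 + 2·σ_2 = 6(Δ_1 - Δ_0) = 0
  2·σ_1 + 6·σ_2 + 1·σ_3 = 6(Δ_2 - Δ_1) = 84
Clamped end conditions give two more equations: 2h_0·σ_0 + h_0·σ_1 = 6(Δ_0 - s'(0)) = -21 and h_2·σ_2 + 2h_2·σ_3 = 6(s'(4) - Δ_2) = -63.
Forward elimination and back-substitution give σ_0 = -36/5, σ_1 = -33/5, σ_2 = 117/5, σ_3 = -216/5.
On [1, 3], with s_1(t) = a_1 + b_1·(t - 1) + c_1·(t - 1)² + d_1·(t - 1)³: c_1 = σ_1/2 = -33/10, d_1 = (σ_2 - σ_1)/(6h_1) = 5/2, b_1 = Δ_1 - h_1(2σ_1 + σ_2)/6 = -42/5.

-3.3000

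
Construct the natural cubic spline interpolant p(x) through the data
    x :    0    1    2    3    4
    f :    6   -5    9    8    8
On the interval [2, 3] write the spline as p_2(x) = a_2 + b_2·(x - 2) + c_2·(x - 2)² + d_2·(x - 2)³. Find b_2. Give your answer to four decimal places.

With m_i denoting the second derivative at x_i, h_i = 1, 1, 1, 1, and Δ_i = (y_(i+1) − y_i)/h_i = -11, 14, -1, 0:
  1·m_0 + 4·m_1 + 1·m_2 = 6(Δ_1 - Δ_0) = 150
  1·m_1 + 4·m_2 + 1·m_3 = 6(Δ_2 - Δ_1) = -90
  1·m_2 + 4·m_3 + 1·m_4 = 6(Δ_3 - Δ_2) = 6
Natural end conditions: m_0 = m_4 = 0.
Forward elimination and back-substitution give m_0 = 0, m_1 = 327/7, m_2 = -258/7, m_3 = 75/7, m_4 = 0.
On [2, 3], with p_2(x) = a_2 + b_2·(x - 2) + c_2·(x - 2)² + d_2·(x - 2)³: c_2 = m_2/2 = -129/7, d_2 = (m_3 - m_2)/(6h_2) = 111/14, b_2 = Δ_2 - h_2(2m_2 + m_3)/6 = 19/2.

9.5000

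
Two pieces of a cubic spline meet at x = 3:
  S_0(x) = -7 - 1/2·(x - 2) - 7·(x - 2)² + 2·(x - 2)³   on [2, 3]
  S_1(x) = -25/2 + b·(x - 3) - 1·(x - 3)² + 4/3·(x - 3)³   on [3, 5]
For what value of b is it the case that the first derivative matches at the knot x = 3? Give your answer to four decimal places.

-8.5000

S_0'(x) = -1/2 - 14·(x - 2) + 6·(x - 2)², so S_0'(3) = -17/2. On the right, S_1'(3) = b, so b = -17/2.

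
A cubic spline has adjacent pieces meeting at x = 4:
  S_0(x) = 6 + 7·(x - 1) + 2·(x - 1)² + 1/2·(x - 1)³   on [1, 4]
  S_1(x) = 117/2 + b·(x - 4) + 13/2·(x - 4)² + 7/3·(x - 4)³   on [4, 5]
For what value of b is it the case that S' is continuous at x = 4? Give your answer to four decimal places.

32.5000

S_0'(x) = 7 + 4·(x - 1) + 3/2·(x - 1)², so S_0'(4) = 65/2. On the right, S_1'(4) = b, so b = 65/2.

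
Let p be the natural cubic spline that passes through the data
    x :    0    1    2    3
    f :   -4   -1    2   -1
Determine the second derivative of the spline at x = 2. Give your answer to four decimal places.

-9.6000

Let m_i = p''(x_i). Step sizes h_i = 1, 1, 1; slopes of the chords Δ_i = (y_(i+1) - y_i)/h_i = 3, 3, -3.
  1·m_0 + 4·m_1 + 1·m_2 = 6(Δ_1 - Δ_0) = 0
  1·m_1 + 4·m_2 + 1·m_3 = 6(Δ_2 - Δ_1) = -36
Natural end conditions: m_0 = m_3 = 0.
Solving: m_0 = 0, m_1 = 12/5, m_2 = -48/5, m_3 = 0.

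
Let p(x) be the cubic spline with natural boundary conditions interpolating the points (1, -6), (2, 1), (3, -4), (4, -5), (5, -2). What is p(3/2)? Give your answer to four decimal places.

With M_i denoting the second derivative at x_i, h_i = 1, 1, 1, 1, and Δ_i = (y_(i+1) − y_i)/h_i = 7, -5, -1, 3:
  1·M_0 + 4·M_1 + 1·M_2 = 6(Δ_1 - Δ_0) = -72
  1·M_1 + 4·M_2 + 1·M_3 = 6(Δ_2 - Δ_1) = 24
  1·M_2 + 4·M_3 + 1·M_4 = 6(Δ_3 - Δ_2) = 24
Natural end conditions: M_0 = M_4 = 0.
Forward elimination and back-substitution give M_0 = 0, M_1 = -144/7, M_2 = 72/7, M_3 = 24/7, M_4 = 0.
On [1, 2], p(x) = -6 + 73/7·(x - 1) + 0·(x - 1)² - 24/7·(x - 1)³.
With (x - 1) = 1/2: p(3/2) = -17/14.

-1.2143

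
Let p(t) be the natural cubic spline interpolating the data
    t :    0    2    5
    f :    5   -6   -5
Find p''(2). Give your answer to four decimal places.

With M_i denoting the second derivative at x_i, h_i = 2, 3, and Δ_i = (y_(i+1) − y_i)/h_i = -11/2, 1/3:
  2·M_0 + 10·M_1 + 3·M_2 = 6(Δ_1 - Δ_0) = 35
Natural end conditions: M_0 = M_2 = 0.
Hence M_0 = 0, M_1 = 7/2, M_2 = 0.

3.5000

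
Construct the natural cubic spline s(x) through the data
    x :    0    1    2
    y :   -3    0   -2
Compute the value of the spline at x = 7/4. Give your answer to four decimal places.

-1.2070

Write M_i for s''(x_i). With h_i = 1, 1 and divided differences Δ_i = 3, -2, the continuity of s' gives the tridiagonal system
  1·M_0 + 4·M_1 + 1·M_2 = 6(Δ_1 - Δ_0) = -30
Natural end conditions: M_0 = M_2 = 0.
Solving: M_0 = 0, M_1 = -15/2, M_2 = 0.
On [1, 2], s(x) = 0 + 1/2·(x - 1) - 15/4·(x - 1)² + 5/4·(x - 1)³.
With (x - 1) = 3/4: s(7/4) = -309/256.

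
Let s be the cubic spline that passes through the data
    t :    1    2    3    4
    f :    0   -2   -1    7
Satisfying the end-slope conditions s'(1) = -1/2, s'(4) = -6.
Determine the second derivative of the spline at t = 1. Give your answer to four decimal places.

With M_i denoting the second derivative at x_i, h_i = 1, 1, 1, and Δ_i = (y_(i+1) − y_i)/h_i = -2, 1, 8:
  1·M_0 + 4·M_1 + 1·M_2 = 6(Δ_1 - Δ_0) = 18
  1·M_1 + 4·M_2 + 1·M_3 = 6(Δ_2 - Δ_1) = 42
Clamped end conditions give two more equations: 2h_0·M_0 + h_0·M_1 = 6(Δ_0 - s'(1)) = -9 and h_2·M_2 + 2h_2·M_3 = 6(s'(4) - Δ_2) = -84.
Solving the tridiagonal system: M_0 = -64/15, M_1 = -7/15, M_2 = 362/15, M_3 = -811/15.

-4.2667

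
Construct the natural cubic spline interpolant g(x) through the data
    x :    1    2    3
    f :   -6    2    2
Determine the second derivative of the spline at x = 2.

Put m_i = g'' at the i-th knot. Here h = (1, 1) and Δ = (8, 0), so the interior equations h_(i-1)·m_(i-1) + 2(h_(i-1)+h_i)·m_i + h_i·m_(i+1) = 6(Δ_i − Δ_(i-1)) read
  1·m_0 + 4·m_1 + 1·m_2 = 6(Δ_1 - Δ_0) = -48
Natural end conditions: m_0 = m_2 = 0.
Solving the tridiagonal system: m_0 = 0, m_1 = -12, m_2 = 0.

-12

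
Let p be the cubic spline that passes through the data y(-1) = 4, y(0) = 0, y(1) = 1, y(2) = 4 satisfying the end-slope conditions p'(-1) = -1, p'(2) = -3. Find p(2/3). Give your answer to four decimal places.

-0.1630

Let σ_i = p''(x_i). Step sizes h_i = 1, 1, 1; slopes of the chords Δ_i = (y_(i+1) - y_i)/h_i = -4, 1, 3.
  1·σ_0 + 4·σ_1 + 1·σ_2 = 6(Δ_1 - Δ_0) = 30
  1·σ_1 + 4·σ_2 + 1·σ_3 = 6(Δ_2 - Δ_1) = 12
Clamped end conditions give two more equations: 2h_0·σ_0 + h_0·σ_1 = 6(Δ_0 - p'(-1)) = -18 and h_2·σ_2 + 2h_2·σ_3 = 6(p'(2) - Δ_2) = -36.
Hence σ_0 = -206/15, σ_1 = 142/15, σ_2 = 88/15, σ_3 = -314/15.
On [0, 1], p(x) = 0 - 47/15·x + 71/15·x² - 3/5·x³.
With x = 2/3: p(2/3) = -22/135.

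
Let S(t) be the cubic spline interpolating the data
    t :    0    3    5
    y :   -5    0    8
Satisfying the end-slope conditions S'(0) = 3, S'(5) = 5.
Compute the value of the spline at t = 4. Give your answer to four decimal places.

With m_i denoting the second derivative at x_i, h_i = 3, 2, and Δ_i = (y_(i+1) − y_i)/h_i = 5/3, 4:
  3·m_0 + 10·m_1 + 2·m_2 = 6(Δ_1 - Δ_0) = 14
Clamped end conditions give two more equations: 2h_0·m_0 + h_0·m_1 = 6(Δ_0 - S'(0)) = -8 and h_1·m_1 + 2h_1·m_2 = 6(S'(5) - Δ_1) = 6.
Solving the tridiagonal system: m_0 = -7/3, m_1 = 2, m_2 = 1/2.
On [3, 5], S(t) = 0 + 5/2·(t - 3) + 1·(t - 3)² - 1/8·(t - 3)³.
With (t - 3) = 1: S(4) = 27/8.

3.3750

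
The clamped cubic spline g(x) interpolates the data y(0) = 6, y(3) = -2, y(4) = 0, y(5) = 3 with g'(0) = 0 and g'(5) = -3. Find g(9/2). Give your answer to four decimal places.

2.4526

With M_i denoting the second derivative at x_i, h_i = 3, 1, 1, and Δ_i = (y_(i+1) − y_i)/h_i = -8/3, 2, 3:
  3·M_0 + 8·M_1 + 1·M_2 = 6(Δ_1 - Δ_0) = 28
  1·M_1 + 4·M_2 + 1·M_3 = 6(Δ_2 - Δ_1) = 6
Clamped end conditions give two more equations: 2h_0·M_0 + h_0·M_1 = 6(Δ_0 - g'(0)) = -16 and h_2·M_2 + 2h_2·M_3 = 6(g'(5) - Δ_2) = -36.
Solving: M_0 = -436/87, M_1 = 136/29, M_2 = 160/29, M_3 = -602/29.
On [4, 5], g(x) = 0 + 134/29·(x - 4) + 80/29·(x - 4)² - 127/29·(x - 4)³.
With (x - 4) = 1/2: g(9/2) = 569/232.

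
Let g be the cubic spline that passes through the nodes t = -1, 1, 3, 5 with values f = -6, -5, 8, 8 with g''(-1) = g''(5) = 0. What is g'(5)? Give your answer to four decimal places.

-2.1333

With M_i denoting the second derivative at x_i, h_i = 2, 2, 2, and Δ_i = (y_(i+1) − y_i)/h_i = 1/2, 13/2, 0:
  2·M_0 + 8·M_1 + 2·M_2 = 6(Δ_1 - Δ_0) = 36
  2·M_1 + 8·M_2 + 2·M_3 = 6(Δ_2 - Δ_1) = -39
Natural end conditions: M_0 = M_3 = 0.
Hence M_0 = 0, M_1 = 61/10, M_2 = -32/5, M_3 = 0.
On [3, 5], g'(t) = b_2 + 2c_2·(t - 3) + 3d_2·(t - 3)² with b_2 = Δ_2 - h_2(2M_2 + M_3)/6 = 64/15, c_2 = M_2/2 = -16/5, d_2 = (M_3 - M_2)/(6h_2) = 8/15. So g'(5) = -32/15.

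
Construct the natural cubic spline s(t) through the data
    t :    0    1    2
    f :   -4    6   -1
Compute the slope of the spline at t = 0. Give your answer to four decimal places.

14.2500

Write M_i for s''(x_i). With h_i = 1, 1 and divided differences Δ_i = 10, -7, the continuity of s' gives the tridiagonal system
  1·M_0 + 4·M_1 + 1·M_2 = 6(Δ_1 - Δ_0) = -102
Natural end conditions: M_0 = M_2 = 0.
Solving: M_0 = 0, M_1 = -51/2, M_2 = 0.
On [0, 1], s'(t) = b_0 + 2c_0·t + 3d_0·t² with b_0 = Δ_0 - h_0(2M_0 + M_1)/6 = 57/4, c_0 = M_0/2 = 0, d_0 = (M_1 - M_0)/(6h_0) = -17/4. So s'(0) = 57/4.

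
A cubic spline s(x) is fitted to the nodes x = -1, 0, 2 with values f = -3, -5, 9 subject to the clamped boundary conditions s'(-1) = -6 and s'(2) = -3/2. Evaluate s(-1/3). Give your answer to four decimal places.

Let m_i = s''(x_i). Step sizes h_i = 1, 2; slopes of the chords Δ_i = (y_(i+1) - y_i)/h_i = -2, 7.
  1·m_0 + 6·m_1 + 2·m_2 = 6(Δ_1 - Δ_0) = 54
Clamped end conditions give two more equations: 2h_0·m_0 + h_0·m_1 = 6(Δ_0 - s'(-1)) = 24 and h_1·m_1 + 2h_1·m_2 = 6(s'(2) - Δ_1) = -51.
Hence m_0 = 9/2, m_1 = 15, m_2 = -81/4.
On [-1, 0], s(x) = -3 - 6·(x + 1) + 9/4·(x + 1)² + 7/4·(x + 1)³.
With (x + 1) = 2/3: s(-1/3) = -148/27.

-5.4815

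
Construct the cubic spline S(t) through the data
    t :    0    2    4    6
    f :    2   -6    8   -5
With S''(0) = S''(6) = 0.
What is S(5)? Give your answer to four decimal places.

Put σ_i = S'' at the i-th knot. Here h = (2, 2, 2) and Δ = (-4, 7, -13/2), so the interior equations h_(i-1)·σ_(i-1) + 2(h_(i-1)+h_i)·σ_i + h_i·σ_(i+1) = 6(Δ_i − Δ_(i-1)) read
  2·σ_0 + 8·σ_1 + 2·σ_2 = 6(Δ_1 - Δ_0) = 66
  2·σ_1 + 8·σ_2 + 2·σ_3 = 6(Δ_2 - Δ_1) = -81
Natural end conditions: σ_0 = σ_3 = 0.
Hence σ_0 = 0, σ_1 = 23/2, σ_2 = -13, σ_3 = 0.
On [4, 6], S(t) = 8 + 13/6·(t - 4) - 13/2·(t - 4)² + 13/12·(t - 4)³.
With (t - 4) = 1: S(5) = 19/4.

4.7500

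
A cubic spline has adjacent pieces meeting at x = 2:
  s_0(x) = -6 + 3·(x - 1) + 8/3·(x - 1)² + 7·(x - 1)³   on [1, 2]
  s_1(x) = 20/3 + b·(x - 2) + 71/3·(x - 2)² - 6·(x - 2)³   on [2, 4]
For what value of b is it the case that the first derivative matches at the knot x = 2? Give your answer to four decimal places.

s_0'(x) = 3 + 16/3·(x - 1) + 21·(x - 1)², so s_0'(2) = 88/3. On the right, s_1'(2) = b, so b = 88/3.

29.3333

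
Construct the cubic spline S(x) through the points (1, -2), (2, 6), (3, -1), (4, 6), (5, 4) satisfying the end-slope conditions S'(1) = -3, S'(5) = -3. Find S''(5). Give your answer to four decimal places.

9.8571

With M_i denoting the second derivative at x_i, h_i = 1, 1, 1, 1, and Δ_i = (y_(i+1) − y_i)/h_i = 8, -7, 7, -2:
  1·M_0 + 4·M_1 + 1·M_2 = 6(Δ_1 - Δ_0) = -90
  1·M_1 + 4·M_2 + 1·M_3 = 6(Δ_2 - Δ_1) = 84
  1·M_2 + 4·M_3 + 1·M_4 = 6(Δ_3 - Δ_2) = -54
Clamped end conditions give two more equations: 2h_0·M_0 + h_0·M_1 = 6(Δ_0 - S'(1)) = 66 and h_3·M_3 + 2h_3·M_4 = 6(S'(5) - Δ_3) = -6.
Solving the tridiagonal system: M_0 = 393/7, M_1 = -324/7, M_2 = 39, M_3 = -180/7, M_4 = 69/7.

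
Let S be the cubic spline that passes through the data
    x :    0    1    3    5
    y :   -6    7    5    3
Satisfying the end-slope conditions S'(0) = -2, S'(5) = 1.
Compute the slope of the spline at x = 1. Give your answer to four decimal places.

14.0435

Put σ_i = S'' at the i-th knot. Here h = (1, 2, 2) and Δ = (13, -1, -1), so the interior equations h_(i-1)·σ_(i-1) + 2(h_(i-1)+h_i)·σ_i + h_i·σ_(i+1) = 6(Δ_i − Δ_(i-1)) read
  1·σ_0 + 6·σ_1 + 2·σ_2 = 6(Δ_1 - Δ_0) = -84
  2·σ_1 + 8·σ_2 + 2·σ_3 = 6(Δ_2 - Δ_1) = 0
Clamped end conditions give two more equations: 2h_0·σ_0 + h_0·σ_1 = 6(Δ_0 - S'(0)) = 90 and h_2·σ_2 + 2h_2·σ_3 = 6(S'(5) - Δ_2) = 12.
Solving the tridiagonal system: σ_0 = 1332/23, σ_1 = -594/23, σ_2 = 150/23, σ_3 = -6/23.
On [1, 3], S'(x) = b_1 + 2c_1·(x - 1) + 3d_1·(x - 1)² with b_1 = Δ_1 - h_1(2σ_1 + σ_2)/6 = 323/23, c_1 = σ_1/2 = -297/23, d_1 = (σ_2 - σ_1)/(6h_1) = 62/23. So S'(1) = 323/23.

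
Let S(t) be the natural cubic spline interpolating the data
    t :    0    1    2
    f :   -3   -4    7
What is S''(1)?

18

Put σ_i = S'' at the i-th knot. Here h = (1, 1) and Δ = (-1, 11), so the interior equations h_(i-1)·σ_(i-1) + 2(h_(i-1)+h_i)·σ_i + h_i·σ_(i+1) = 6(Δ_i − Δ_(i-1)) read
  1·σ_0 + 4·σ_1 + 1·σ_2 = 6(Δ_1 - Δ_0) = 72
Natural end conditions: σ_0 = σ_2 = 0.
Solving the tridiagonal system: σ_0 = 0, σ_1 = 18, σ_2 = 0.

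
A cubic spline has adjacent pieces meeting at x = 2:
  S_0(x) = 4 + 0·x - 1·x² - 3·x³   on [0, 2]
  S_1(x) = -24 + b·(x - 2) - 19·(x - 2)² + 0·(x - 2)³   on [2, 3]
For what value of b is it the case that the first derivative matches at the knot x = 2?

S_0'(x) = 0 - 2·x - 9·x², so S_0'(2) = -40. On the right, S_1'(2) = b, so b = -40.

-40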